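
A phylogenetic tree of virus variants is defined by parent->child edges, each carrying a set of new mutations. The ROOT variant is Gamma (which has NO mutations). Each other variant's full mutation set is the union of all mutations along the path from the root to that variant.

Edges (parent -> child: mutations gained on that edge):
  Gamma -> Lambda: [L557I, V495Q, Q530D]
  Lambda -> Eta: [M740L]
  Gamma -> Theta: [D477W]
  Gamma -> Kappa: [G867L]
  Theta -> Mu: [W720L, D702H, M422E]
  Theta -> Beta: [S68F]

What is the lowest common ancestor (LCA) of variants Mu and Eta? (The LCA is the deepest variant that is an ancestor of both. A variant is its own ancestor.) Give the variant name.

Answer: Gamma

Derivation:
Path from root to Mu: Gamma -> Theta -> Mu
  ancestors of Mu: {Gamma, Theta, Mu}
Path from root to Eta: Gamma -> Lambda -> Eta
  ancestors of Eta: {Gamma, Lambda, Eta}
Common ancestors: {Gamma}
Walk up from Eta: Eta (not in ancestors of Mu), Lambda (not in ancestors of Mu), Gamma (in ancestors of Mu)
Deepest common ancestor (LCA) = Gamma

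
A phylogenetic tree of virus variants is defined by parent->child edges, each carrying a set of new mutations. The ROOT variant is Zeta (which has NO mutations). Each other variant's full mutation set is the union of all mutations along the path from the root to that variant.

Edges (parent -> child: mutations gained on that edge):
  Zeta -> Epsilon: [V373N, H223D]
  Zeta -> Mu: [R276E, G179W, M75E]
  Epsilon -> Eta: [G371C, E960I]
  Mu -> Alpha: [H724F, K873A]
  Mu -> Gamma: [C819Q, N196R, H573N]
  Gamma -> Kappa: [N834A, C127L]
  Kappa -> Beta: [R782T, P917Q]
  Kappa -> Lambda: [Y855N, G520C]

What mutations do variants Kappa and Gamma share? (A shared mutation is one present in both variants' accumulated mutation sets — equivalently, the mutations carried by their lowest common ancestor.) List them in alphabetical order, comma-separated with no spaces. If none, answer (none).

Accumulating mutations along path to Kappa:
  At Zeta: gained [] -> total []
  At Mu: gained ['R276E', 'G179W', 'M75E'] -> total ['G179W', 'M75E', 'R276E']
  At Gamma: gained ['C819Q', 'N196R', 'H573N'] -> total ['C819Q', 'G179W', 'H573N', 'M75E', 'N196R', 'R276E']
  At Kappa: gained ['N834A', 'C127L'] -> total ['C127L', 'C819Q', 'G179W', 'H573N', 'M75E', 'N196R', 'N834A', 'R276E']
Mutations(Kappa) = ['C127L', 'C819Q', 'G179W', 'H573N', 'M75E', 'N196R', 'N834A', 'R276E']
Accumulating mutations along path to Gamma:
  At Zeta: gained [] -> total []
  At Mu: gained ['R276E', 'G179W', 'M75E'] -> total ['G179W', 'M75E', 'R276E']
  At Gamma: gained ['C819Q', 'N196R', 'H573N'] -> total ['C819Q', 'G179W', 'H573N', 'M75E', 'N196R', 'R276E']
Mutations(Gamma) = ['C819Q', 'G179W', 'H573N', 'M75E', 'N196R', 'R276E']
Intersection: ['C127L', 'C819Q', 'G179W', 'H573N', 'M75E', 'N196R', 'N834A', 'R276E'] ∩ ['C819Q', 'G179W', 'H573N', 'M75E', 'N196R', 'R276E'] = ['C819Q', 'G179W', 'H573N', 'M75E', 'N196R', 'R276E']

Answer: C819Q,G179W,H573N,M75E,N196R,R276E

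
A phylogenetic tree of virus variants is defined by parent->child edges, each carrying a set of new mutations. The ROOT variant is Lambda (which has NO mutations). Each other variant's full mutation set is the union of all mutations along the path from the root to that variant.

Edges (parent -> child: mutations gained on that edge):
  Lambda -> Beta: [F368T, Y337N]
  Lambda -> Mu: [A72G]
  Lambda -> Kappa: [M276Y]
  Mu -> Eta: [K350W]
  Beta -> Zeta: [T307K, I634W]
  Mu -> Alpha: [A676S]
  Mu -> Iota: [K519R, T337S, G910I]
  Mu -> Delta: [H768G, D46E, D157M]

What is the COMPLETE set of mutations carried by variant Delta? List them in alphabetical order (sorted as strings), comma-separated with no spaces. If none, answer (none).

At Lambda: gained [] -> total []
At Mu: gained ['A72G'] -> total ['A72G']
At Delta: gained ['H768G', 'D46E', 'D157M'] -> total ['A72G', 'D157M', 'D46E', 'H768G']

Answer: A72G,D157M,D46E,H768G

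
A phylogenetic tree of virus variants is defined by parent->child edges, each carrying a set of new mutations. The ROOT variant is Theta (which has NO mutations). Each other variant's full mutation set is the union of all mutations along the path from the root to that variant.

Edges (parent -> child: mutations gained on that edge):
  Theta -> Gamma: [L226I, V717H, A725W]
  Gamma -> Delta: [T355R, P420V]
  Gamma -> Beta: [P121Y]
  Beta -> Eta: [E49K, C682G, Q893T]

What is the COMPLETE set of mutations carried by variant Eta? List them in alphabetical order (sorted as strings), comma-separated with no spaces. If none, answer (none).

Answer: A725W,C682G,E49K,L226I,P121Y,Q893T,V717H

Derivation:
At Theta: gained [] -> total []
At Gamma: gained ['L226I', 'V717H', 'A725W'] -> total ['A725W', 'L226I', 'V717H']
At Beta: gained ['P121Y'] -> total ['A725W', 'L226I', 'P121Y', 'V717H']
At Eta: gained ['E49K', 'C682G', 'Q893T'] -> total ['A725W', 'C682G', 'E49K', 'L226I', 'P121Y', 'Q893T', 'V717H']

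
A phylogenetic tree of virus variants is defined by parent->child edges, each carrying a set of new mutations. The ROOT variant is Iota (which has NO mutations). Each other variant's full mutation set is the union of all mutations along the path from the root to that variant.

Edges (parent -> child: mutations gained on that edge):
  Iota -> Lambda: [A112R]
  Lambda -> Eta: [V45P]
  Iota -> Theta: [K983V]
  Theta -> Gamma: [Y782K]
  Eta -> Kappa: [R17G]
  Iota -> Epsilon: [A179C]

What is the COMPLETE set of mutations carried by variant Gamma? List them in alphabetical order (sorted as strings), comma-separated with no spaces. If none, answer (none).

Answer: K983V,Y782K

Derivation:
At Iota: gained [] -> total []
At Theta: gained ['K983V'] -> total ['K983V']
At Gamma: gained ['Y782K'] -> total ['K983V', 'Y782K']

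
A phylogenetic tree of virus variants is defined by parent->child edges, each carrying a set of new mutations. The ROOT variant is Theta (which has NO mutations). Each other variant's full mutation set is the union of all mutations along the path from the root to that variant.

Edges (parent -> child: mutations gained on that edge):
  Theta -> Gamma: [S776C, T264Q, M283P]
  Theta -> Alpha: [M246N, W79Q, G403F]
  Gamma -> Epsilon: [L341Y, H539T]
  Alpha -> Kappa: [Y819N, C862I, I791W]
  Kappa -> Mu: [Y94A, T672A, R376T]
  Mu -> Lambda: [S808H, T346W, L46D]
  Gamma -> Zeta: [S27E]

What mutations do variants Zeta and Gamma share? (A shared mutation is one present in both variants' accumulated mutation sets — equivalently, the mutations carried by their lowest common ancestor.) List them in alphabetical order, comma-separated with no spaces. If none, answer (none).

Answer: M283P,S776C,T264Q

Derivation:
Accumulating mutations along path to Zeta:
  At Theta: gained [] -> total []
  At Gamma: gained ['S776C', 'T264Q', 'M283P'] -> total ['M283P', 'S776C', 'T264Q']
  At Zeta: gained ['S27E'] -> total ['M283P', 'S27E', 'S776C', 'T264Q']
Mutations(Zeta) = ['M283P', 'S27E', 'S776C', 'T264Q']
Accumulating mutations along path to Gamma:
  At Theta: gained [] -> total []
  At Gamma: gained ['S776C', 'T264Q', 'M283P'] -> total ['M283P', 'S776C', 'T264Q']
Mutations(Gamma) = ['M283P', 'S776C', 'T264Q']
Intersection: ['M283P', 'S27E', 'S776C', 'T264Q'] ∩ ['M283P', 'S776C', 'T264Q'] = ['M283P', 'S776C', 'T264Q']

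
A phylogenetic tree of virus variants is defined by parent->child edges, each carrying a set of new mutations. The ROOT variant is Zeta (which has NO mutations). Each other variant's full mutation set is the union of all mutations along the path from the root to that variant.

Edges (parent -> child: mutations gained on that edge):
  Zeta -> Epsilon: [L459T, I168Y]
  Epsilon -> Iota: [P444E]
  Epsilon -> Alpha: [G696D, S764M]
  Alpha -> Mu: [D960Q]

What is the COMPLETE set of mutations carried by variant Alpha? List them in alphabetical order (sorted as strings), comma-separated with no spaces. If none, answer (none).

Answer: G696D,I168Y,L459T,S764M

Derivation:
At Zeta: gained [] -> total []
At Epsilon: gained ['L459T', 'I168Y'] -> total ['I168Y', 'L459T']
At Alpha: gained ['G696D', 'S764M'] -> total ['G696D', 'I168Y', 'L459T', 'S764M']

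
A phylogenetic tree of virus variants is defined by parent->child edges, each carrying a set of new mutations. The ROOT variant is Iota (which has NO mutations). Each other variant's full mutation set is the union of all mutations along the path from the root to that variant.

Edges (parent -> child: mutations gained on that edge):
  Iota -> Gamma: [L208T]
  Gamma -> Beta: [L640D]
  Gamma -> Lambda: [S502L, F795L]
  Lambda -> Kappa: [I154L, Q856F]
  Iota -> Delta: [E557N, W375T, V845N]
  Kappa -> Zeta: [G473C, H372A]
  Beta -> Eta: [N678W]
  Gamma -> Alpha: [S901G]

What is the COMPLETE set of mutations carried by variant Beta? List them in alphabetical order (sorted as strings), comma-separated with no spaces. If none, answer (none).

Answer: L208T,L640D

Derivation:
At Iota: gained [] -> total []
At Gamma: gained ['L208T'] -> total ['L208T']
At Beta: gained ['L640D'] -> total ['L208T', 'L640D']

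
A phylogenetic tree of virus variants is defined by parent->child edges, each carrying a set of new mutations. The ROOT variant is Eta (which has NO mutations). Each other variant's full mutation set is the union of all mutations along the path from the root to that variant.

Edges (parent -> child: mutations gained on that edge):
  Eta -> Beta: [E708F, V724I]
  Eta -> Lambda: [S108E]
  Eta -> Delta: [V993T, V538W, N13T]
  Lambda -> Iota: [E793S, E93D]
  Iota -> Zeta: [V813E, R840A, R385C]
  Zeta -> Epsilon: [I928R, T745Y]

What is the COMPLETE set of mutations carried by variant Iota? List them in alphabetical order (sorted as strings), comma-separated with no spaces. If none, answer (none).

Answer: E793S,E93D,S108E

Derivation:
At Eta: gained [] -> total []
At Lambda: gained ['S108E'] -> total ['S108E']
At Iota: gained ['E793S', 'E93D'] -> total ['E793S', 'E93D', 'S108E']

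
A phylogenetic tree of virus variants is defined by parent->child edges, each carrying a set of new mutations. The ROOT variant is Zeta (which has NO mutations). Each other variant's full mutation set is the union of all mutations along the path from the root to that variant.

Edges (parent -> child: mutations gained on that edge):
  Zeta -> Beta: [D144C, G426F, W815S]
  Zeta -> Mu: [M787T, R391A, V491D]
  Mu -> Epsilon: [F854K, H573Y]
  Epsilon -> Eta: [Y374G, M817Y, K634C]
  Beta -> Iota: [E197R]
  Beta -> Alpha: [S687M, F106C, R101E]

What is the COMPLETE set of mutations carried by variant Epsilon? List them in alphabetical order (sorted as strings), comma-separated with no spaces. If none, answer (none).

Answer: F854K,H573Y,M787T,R391A,V491D

Derivation:
At Zeta: gained [] -> total []
At Mu: gained ['M787T', 'R391A', 'V491D'] -> total ['M787T', 'R391A', 'V491D']
At Epsilon: gained ['F854K', 'H573Y'] -> total ['F854K', 'H573Y', 'M787T', 'R391A', 'V491D']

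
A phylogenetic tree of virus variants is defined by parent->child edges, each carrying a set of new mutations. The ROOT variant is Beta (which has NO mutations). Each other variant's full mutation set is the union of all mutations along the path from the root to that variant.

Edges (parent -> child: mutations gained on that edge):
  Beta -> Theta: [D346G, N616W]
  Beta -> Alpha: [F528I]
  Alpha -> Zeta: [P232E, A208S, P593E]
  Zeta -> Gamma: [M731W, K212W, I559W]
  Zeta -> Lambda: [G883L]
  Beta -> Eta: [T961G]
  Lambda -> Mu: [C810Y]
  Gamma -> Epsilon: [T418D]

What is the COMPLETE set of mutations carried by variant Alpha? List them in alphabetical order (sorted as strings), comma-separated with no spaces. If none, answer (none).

Answer: F528I

Derivation:
At Beta: gained [] -> total []
At Alpha: gained ['F528I'] -> total ['F528I']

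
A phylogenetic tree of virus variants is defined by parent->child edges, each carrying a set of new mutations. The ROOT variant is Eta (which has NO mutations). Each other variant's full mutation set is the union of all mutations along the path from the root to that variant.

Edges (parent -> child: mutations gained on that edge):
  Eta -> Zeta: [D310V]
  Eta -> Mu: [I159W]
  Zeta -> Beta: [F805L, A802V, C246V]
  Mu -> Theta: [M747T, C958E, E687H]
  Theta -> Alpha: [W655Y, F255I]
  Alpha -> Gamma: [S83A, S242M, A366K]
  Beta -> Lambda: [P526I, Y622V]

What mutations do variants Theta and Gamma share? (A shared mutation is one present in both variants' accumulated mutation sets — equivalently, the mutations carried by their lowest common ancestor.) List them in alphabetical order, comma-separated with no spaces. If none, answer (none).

Accumulating mutations along path to Theta:
  At Eta: gained [] -> total []
  At Mu: gained ['I159W'] -> total ['I159W']
  At Theta: gained ['M747T', 'C958E', 'E687H'] -> total ['C958E', 'E687H', 'I159W', 'M747T']
Mutations(Theta) = ['C958E', 'E687H', 'I159W', 'M747T']
Accumulating mutations along path to Gamma:
  At Eta: gained [] -> total []
  At Mu: gained ['I159W'] -> total ['I159W']
  At Theta: gained ['M747T', 'C958E', 'E687H'] -> total ['C958E', 'E687H', 'I159W', 'M747T']
  At Alpha: gained ['W655Y', 'F255I'] -> total ['C958E', 'E687H', 'F255I', 'I159W', 'M747T', 'W655Y']
  At Gamma: gained ['S83A', 'S242M', 'A366K'] -> total ['A366K', 'C958E', 'E687H', 'F255I', 'I159W', 'M747T', 'S242M', 'S83A', 'W655Y']
Mutations(Gamma) = ['A366K', 'C958E', 'E687H', 'F255I', 'I159W', 'M747T', 'S242M', 'S83A', 'W655Y']
Intersection: ['C958E', 'E687H', 'I159W', 'M747T'] ∩ ['A366K', 'C958E', 'E687H', 'F255I', 'I159W', 'M747T', 'S242M', 'S83A', 'W655Y'] = ['C958E', 'E687H', 'I159W', 'M747T']

Answer: C958E,E687H,I159W,M747T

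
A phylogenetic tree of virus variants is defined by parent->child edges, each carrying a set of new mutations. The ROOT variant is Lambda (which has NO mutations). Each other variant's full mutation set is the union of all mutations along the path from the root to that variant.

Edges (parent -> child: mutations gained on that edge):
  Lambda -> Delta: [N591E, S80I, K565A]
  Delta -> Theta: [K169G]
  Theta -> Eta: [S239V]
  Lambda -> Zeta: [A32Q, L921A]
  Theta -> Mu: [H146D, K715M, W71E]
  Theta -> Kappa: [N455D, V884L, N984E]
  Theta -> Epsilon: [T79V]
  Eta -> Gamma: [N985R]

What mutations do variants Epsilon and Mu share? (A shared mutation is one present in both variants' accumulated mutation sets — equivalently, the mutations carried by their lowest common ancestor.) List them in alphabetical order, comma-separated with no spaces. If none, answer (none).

Accumulating mutations along path to Epsilon:
  At Lambda: gained [] -> total []
  At Delta: gained ['N591E', 'S80I', 'K565A'] -> total ['K565A', 'N591E', 'S80I']
  At Theta: gained ['K169G'] -> total ['K169G', 'K565A', 'N591E', 'S80I']
  At Epsilon: gained ['T79V'] -> total ['K169G', 'K565A', 'N591E', 'S80I', 'T79V']
Mutations(Epsilon) = ['K169G', 'K565A', 'N591E', 'S80I', 'T79V']
Accumulating mutations along path to Mu:
  At Lambda: gained [] -> total []
  At Delta: gained ['N591E', 'S80I', 'K565A'] -> total ['K565A', 'N591E', 'S80I']
  At Theta: gained ['K169G'] -> total ['K169G', 'K565A', 'N591E', 'S80I']
  At Mu: gained ['H146D', 'K715M', 'W71E'] -> total ['H146D', 'K169G', 'K565A', 'K715M', 'N591E', 'S80I', 'W71E']
Mutations(Mu) = ['H146D', 'K169G', 'K565A', 'K715M', 'N591E', 'S80I', 'W71E']
Intersection: ['K169G', 'K565A', 'N591E', 'S80I', 'T79V'] ∩ ['H146D', 'K169G', 'K565A', 'K715M', 'N591E', 'S80I', 'W71E'] = ['K169G', 'K565A', 'N591E', 'S80I']

Answer: K169G,K565A,N591E,S80I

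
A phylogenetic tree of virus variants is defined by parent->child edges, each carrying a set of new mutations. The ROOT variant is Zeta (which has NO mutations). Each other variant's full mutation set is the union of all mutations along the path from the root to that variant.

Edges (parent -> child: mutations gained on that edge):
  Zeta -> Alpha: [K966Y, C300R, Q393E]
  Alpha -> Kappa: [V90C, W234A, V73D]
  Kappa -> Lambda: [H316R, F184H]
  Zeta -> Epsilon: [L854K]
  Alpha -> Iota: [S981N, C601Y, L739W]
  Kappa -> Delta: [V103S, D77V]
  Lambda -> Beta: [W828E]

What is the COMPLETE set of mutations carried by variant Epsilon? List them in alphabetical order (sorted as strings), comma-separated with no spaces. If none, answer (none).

Answer: L854K

Derivation:
At Zeta: gained [] -> total []
At Epsilon: gained ['L854K'] -> total ['L854K']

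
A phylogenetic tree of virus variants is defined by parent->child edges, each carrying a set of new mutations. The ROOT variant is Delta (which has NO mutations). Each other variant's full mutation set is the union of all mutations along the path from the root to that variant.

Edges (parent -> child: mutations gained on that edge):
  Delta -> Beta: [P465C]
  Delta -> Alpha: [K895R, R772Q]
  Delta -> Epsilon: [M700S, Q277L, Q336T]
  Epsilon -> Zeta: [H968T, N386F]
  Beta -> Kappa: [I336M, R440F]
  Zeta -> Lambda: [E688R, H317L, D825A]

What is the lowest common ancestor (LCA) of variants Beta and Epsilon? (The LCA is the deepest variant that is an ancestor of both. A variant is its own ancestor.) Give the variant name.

Path from root to Beta: Delta -> Beta
  ancestors of Beta: {Delta, Beta}
Path from root to Epsilon: Delta -> Epsilon
  ancestors of Epsilon: {Delta, Epsilon}
Common ancestors: {Delta}
Walk up from Epsilon: Epsilon (not in ancestors of Beta), Delta (in ancestors of Beta)
Deepest common ancestor (LCA) = Delta

Answer: Delta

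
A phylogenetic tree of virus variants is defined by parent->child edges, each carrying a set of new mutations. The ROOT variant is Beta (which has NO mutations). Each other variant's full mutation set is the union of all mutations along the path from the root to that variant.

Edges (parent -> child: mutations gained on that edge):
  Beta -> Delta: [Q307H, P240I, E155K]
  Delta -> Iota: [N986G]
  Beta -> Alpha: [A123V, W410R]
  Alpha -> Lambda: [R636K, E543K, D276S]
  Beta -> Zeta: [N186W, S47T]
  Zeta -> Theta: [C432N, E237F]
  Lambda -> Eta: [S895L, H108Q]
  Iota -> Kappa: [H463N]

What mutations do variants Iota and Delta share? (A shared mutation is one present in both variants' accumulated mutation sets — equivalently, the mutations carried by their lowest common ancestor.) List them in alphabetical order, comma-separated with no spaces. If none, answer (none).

Answer: E155K,P240I,Q307H

Derivation:
Accumulating mutations along path to Iota:
  At Beta: gained [] -> total []
  At Delta: gained ['Q307H', 'P240I', 'E155K'] -> total ['E155K', 'P240I', 'Q307H']
  At Iota: gained ['N986G'] -> total ['E155K', 'N986G', 'P240I', 'Q307H']
Mutations(Iota) = ['E155K', 'N986G', 'P240I', 'Q307H']
Accumulating mutations along path to Delta:
  At Beta: gained [] -> total []
  At Delta: gained ['Q307H', 'P240I', 'E155K'] -> total ['E155K', 'P240I', 'Q307H']
Mutations(Delta) = ['E155K', 'P240I', 'Q307H']
Intersection: ['E155K', 'N986G', 'P240I', 'Q307H'] ∩ ['E155K', 'P240I', 'Q307H'] = ['E155K', 'P240I', 'Q307H']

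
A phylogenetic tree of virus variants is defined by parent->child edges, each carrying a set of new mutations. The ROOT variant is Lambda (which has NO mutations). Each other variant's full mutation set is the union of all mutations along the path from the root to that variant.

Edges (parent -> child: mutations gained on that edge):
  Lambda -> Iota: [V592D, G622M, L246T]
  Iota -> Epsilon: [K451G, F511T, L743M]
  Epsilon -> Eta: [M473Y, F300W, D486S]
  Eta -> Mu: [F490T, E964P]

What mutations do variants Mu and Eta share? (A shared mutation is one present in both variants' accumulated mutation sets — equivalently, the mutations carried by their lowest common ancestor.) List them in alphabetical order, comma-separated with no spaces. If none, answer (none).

Answer: D486S,F300W,F511T,G622M,K451G,L246T,L743M,M473Y,V592D

Derivation:
Accumulating mutations along path to Mu:
  At Lambda: gained [] -> total []
  At Iota: gained ['V592D', 'G622M', 'L246T'] -> total ['G622M', 'L246T', 'V592D']
  At Epsilon: gained ['K451G', 'F511T', 'L743M'] -> total ['F511T', 'G622M', 'K451G', 'L246T', 'L743M', 'V592D']
  At Eta: gained ['M473Y', 'F300W', 'D486S'] -> total ['D486S', 'F300W', 'F511T', 'G622M', 'K451G', 'L246T', 'L743M', 'M473Y', 'V592D']
  At Mu: gained ['F490T', 'E964P'] -> total ['D486S', 'E964P', 'F300W', 'F490T', 'F511T', 'G622M', 'K451G', 'L246T', 'L743M', 'M473Y', 'V592D']
Mutations(Mu) = ['D486S', 'E964P', 'F300W', 'F490T', 'F511T', 'G622M', 'K451G', 'L246T', 'L743M', 'M473Y', 'V592D']
Accumulating mutations along path to Eta:
  At Lambda: gained [] -> total []
  At Iota: gained ['V592D', 'G622M', 'L246T'] -> total ['G622M', 'L246T', 'V592D']
  At Epsilon: gained ['K451G', 'F511T', 'L743M'] -> total ['F511T', 'G622M', 'K451G', 'L246T', 'L743M', 'V592D']
  At Eta: gained ['M473Y', 'F300W', 'D486S'] -> total ['D486S', 'F300W', 'F511T', 'G622M', 'K451G', 'L246T', 'L743M', 'M473Y', 'V592D']
Mutations(Eta) = ['D486S', 'F300W', 'F511T', 'G622M', 'K451G', 'L246T', 'L743M', 'M473Y', 'V592D']
Intersection: ['D486S', 'E964P', 'F300W', 'F490T', 'F511T', 'G622M', 'K451G', 'L246T', 'L743M', 'M473Y', 'V592D'] ∩ ['D486S', 'F300W', 'F511T', 'G622M', 'K451G', 'L246T', 'L743M', 'M473Y', 'V592D'] = ['D486S', 'F300W', 'F511T', 'G622M', 'K451G', 'L246T', 'L743M', 'M473Y', 'V592D']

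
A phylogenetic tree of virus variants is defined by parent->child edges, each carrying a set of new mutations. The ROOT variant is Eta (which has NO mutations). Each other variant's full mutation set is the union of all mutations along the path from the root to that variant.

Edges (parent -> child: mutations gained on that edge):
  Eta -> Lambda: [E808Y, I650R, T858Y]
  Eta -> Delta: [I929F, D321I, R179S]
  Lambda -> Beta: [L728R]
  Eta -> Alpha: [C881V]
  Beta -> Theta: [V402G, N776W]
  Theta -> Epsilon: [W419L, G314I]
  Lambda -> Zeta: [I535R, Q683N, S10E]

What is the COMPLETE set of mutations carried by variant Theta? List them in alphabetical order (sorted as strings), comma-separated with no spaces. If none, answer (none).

Answer: E808Y,I650R,L728R,N776W,T858Y,V402G

Derivation:
At Eta: gained [] -> total []
At Lambda: gained ['E808Y', 'I650R', 'T858Y'] -> total ['E808Y', 'I650R', 'T858Y']
At Beta: gained ['L728R'] -> total ['E808Y', 'I650R', 'L728R', 'T858Y']
At Theta: gained ['V402G', 'N776W'] -> total ['E808Y', 'I650R', 'L728R', 'N776W', 'T858Y', 'V402G']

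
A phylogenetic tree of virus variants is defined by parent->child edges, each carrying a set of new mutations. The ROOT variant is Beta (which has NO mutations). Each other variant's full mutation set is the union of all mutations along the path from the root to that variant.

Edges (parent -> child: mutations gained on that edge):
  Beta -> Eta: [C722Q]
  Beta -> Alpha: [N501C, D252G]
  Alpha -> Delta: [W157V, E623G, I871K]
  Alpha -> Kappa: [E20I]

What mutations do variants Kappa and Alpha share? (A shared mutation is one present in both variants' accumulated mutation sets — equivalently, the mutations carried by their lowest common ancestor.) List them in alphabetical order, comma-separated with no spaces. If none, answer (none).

Accumulating mutations along path to Kappa:
  At Beta: gained [] -> total []
  At Alpha: gained ['N501C', 'D252G'] -> total ['D252G', 'N501C']
  At Kappa: gained ['E20I'] -> total ['D252G', 'E20I', 'N501C']
Mutations(Kappa) = ['D252G', 'E20I', 'N501C']
Accumulating mutations along path to Alpha:
  At Beta: gained [] -> total []
  At Alpha: gained ['N501C', 'D252G'] -> total ['D252G', 'N501C']
Mutations(Alpha) = ['D252G', 'N501C']
Intersection: ['D252G', 'E20I', 'N501C'] ∩ ['D252G', 'N501C'] = ['D252G', 'N501C']

Answer: D252G,N501C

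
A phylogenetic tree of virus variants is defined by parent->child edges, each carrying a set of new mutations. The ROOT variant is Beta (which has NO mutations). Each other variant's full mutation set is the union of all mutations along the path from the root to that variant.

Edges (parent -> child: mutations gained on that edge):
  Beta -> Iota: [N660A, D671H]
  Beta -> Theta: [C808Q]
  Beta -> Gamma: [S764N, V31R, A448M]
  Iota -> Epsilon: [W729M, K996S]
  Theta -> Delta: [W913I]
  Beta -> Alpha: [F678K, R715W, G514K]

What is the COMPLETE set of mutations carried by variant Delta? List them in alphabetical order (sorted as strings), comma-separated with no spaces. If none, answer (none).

At Beta: gained [] -> total []
At Theta: gained ['C808Q'] -> total ['C808Q']
At Delta: gained ['W913I'] -> total ['C808Q', 'W913I']

Answer: C808Q,W913I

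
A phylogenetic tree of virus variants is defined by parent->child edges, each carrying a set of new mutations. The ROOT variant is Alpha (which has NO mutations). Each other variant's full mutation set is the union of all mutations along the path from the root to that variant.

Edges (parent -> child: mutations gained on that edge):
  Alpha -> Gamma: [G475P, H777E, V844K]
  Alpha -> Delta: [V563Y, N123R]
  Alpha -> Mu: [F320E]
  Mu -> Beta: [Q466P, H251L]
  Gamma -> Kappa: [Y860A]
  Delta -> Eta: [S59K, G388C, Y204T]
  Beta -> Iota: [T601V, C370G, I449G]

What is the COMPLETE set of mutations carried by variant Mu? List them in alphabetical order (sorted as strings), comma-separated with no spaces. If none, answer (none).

Answer: F320E

Derivation:
At Alpha: gained [] -> total []
At Mu: gained ['F320E'] -> total ['F320E']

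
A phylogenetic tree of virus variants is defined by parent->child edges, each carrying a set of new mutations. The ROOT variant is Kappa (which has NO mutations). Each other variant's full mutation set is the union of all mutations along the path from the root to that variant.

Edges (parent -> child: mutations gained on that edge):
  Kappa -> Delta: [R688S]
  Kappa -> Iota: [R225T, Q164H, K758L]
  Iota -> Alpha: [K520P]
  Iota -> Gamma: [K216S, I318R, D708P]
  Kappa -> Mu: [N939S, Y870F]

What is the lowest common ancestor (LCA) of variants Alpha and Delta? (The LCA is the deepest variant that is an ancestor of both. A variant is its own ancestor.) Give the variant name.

Path from root to Alpha: Kappa -> Iota -> Alpha
  ancestors of Alpha: {Kappa, Iota, Alpha}
Path from root to Delta: Kappa -> Delta
  ancestors of Delta: {Kappa, Delta}
Common ancestors: {Kappa}
Walk up from Delta: Delta (not in ancestors of Alpha), Kappa (in ancestors of Alpha)
Deepest common ancestor (LCA) = Kappa

Answer: Kappa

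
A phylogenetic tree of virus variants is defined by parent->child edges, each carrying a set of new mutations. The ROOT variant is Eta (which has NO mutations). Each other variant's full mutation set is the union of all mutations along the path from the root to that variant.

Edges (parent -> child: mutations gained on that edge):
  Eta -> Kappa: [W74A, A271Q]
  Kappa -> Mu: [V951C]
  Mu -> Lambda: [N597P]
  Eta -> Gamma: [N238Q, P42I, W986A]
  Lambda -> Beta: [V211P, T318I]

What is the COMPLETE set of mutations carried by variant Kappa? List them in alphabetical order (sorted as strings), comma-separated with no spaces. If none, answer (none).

Answer: A271Q,W74A

Derivation:
At Eta: gained [] -> total []
At Kappa: gained ['W74A', 'A271Q'] -> total ['A271Q', 'W74A']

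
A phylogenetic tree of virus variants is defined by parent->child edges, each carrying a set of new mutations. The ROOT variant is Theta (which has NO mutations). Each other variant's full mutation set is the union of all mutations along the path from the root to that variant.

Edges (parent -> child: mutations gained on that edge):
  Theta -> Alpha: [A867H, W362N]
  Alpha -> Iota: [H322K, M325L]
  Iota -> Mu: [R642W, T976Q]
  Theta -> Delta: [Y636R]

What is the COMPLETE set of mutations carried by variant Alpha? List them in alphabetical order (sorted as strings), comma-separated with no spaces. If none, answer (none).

At Theta: gained [] -> total []
At Alpha: gained ['A867H', 'W362N'] -> total ['A867H', 'W362N']

Answer: A867H,W362N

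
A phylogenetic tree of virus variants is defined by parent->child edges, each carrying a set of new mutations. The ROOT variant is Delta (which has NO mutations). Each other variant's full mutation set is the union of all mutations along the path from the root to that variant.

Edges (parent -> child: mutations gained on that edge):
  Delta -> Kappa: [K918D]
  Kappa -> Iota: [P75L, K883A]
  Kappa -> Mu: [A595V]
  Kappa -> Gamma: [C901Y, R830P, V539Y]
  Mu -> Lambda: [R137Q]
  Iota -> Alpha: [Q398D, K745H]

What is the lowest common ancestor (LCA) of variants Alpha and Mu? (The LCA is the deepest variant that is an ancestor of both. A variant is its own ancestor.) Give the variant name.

Path from root to Alpha: Delta -> Kappa -> Iota -> Alpha
  ancestors of Alpha: {Delta, Kappa, Iota, Alpha}
Path from root to Mu: Delta -> Kappa -> Mu
  ancestors of Mu: {Delta, Kappa, Mu}
Common ancestors: {Delta, Kappa}
Walk up from Mu: Mu (not in ancestors of Alpha), Kappa (in ancestors of Alpha), Delta (in ancestors of Alpha)
Deepest common ancestor (LCA) = Kappa

Answer: Kappa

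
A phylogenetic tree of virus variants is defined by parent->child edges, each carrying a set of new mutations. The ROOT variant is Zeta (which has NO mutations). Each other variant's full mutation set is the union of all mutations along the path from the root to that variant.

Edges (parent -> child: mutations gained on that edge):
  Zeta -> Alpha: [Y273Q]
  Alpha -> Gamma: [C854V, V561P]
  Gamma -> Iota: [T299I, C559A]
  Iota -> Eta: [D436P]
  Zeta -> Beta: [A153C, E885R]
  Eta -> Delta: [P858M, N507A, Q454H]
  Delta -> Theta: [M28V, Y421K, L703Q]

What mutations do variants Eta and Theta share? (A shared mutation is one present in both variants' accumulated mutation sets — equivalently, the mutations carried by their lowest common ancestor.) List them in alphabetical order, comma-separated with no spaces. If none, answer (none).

Accumulating mutations along path to Eta:
  At Zeta: gained [] -> total []
  At Alpha: gained ['Y273Q'] -> total ['Y273Q']
  At Gamma: gained ['C854V', 'V561P'] -> total ['C854V', 'V561P', 'Y273Q']
  At Iota: gained ['T299I', 'C559A'] -> total ['C559A', 'C854V', 'T299I', 'V561P', 'Y273Q']
  At Eta: gained ['D436P'] -> total ['C559A', 'C854V', 'D436P', 'T299I', 'V561P', 'Y273Q']
Mutations(Eta) = ['C559A', 'C854V', 'D436P', 'T299I', 'V561P', 'Y273Q']
Accumulating mutations along path to Theta:
  At Zeta: gained [] -> total []
  At Alpha: gained ['Y273Q'] -> total ['Y273Q']
  At Gamma: gained ['C854V', 'V561P'] -> total ['C854V', 'V561P', 'Y273Q']
  At Iota: gained ['T299I', 'C559A'] -> total ['C559A', 'C854V', 'T299I', 'V561P', 'Y273Q']
  At Eta: gained ['D436P'] -> total ['C559A', 'C854V', 'D436P', 'T299I', 'V561P', 'Y273Q']
  At Delta: gained ['P858M', 'N507A', 'Q454H'] -> total ['C559A', 'C854V', 'D436P', 'N507A', 'P858M', 'Q454H', 'T299I', 'V561P', 'Y273Q']
  At Theta: gained ['M28V', 'Y421K', 'L703Q'] -> total ['C559A', 'C854V', 'D436P', 'L703Q', 'M28V', 'N507A', 'P858M', 'Q454H', 'T299I', 'V561P', 'Y273Q', 'Y421K']
Mutations(Theta) = ['C559A', 'C854V', 'D436P', 'L703Q', 'M28V', 'N507A', 'P858M', 'Q454H', 'T299I', 'V561P', 'Y273Q', 'Y421K']
Intersection: ['C559A', 'C854V', 'D436P', 'T299I', 'V561P', 'Y273Q'] ∩ ['C559A', 'C854V', 'D436P', 'L703Q', 'M28V', 'N507A', 'P858M', 'Q454H', 'T299I', 'V561P', 'Y273Q', 'Y421K'] = ['C559A', 'C854V', 'D436P', 'T299I', 'V561P', 'Y273Q']

Answer: C559A,C854V,D436P,T299I,V561P,Y273Q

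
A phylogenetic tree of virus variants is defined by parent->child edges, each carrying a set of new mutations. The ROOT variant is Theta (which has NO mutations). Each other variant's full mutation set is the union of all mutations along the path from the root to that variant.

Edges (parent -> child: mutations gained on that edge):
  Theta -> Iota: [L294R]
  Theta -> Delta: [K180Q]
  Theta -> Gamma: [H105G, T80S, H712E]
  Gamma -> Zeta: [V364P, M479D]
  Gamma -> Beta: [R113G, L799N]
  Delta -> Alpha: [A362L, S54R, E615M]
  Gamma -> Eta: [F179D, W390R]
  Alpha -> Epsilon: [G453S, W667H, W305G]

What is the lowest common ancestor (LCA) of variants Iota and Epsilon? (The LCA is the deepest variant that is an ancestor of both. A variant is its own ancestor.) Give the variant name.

Answer: Theta

Derivation:
Path from root to Iota: Theta -> Iota
  ancestors of Iota: {Theta, Iota}
Path from root to Epsilon: Theta -> Delta -> Alpha -> Epsilon
  ancestors of Epsilon: {Theta, Delta, Alpha, Epsilon}
Common ancestors: {Theta}
Walk up from Epsilon: Epsilon (not in ancestors of Iota), Alpha (not in ancestors of Iota), Delta (not in ancestors of Iota), Theta (in ancestors of Iota)
Deepest common ancestor (LCA) = Theta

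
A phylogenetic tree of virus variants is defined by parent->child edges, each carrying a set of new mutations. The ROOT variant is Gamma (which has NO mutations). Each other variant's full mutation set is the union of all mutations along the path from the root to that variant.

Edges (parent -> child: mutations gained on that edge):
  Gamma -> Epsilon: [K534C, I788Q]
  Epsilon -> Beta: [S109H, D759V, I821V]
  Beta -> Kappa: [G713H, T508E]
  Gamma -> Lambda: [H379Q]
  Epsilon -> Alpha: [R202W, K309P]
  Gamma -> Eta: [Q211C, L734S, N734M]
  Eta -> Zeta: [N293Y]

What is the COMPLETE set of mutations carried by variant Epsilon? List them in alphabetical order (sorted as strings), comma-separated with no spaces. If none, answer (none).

Answer: I788Q,K534C

Derivation:
At Gamma: gained [] -> total []
At Epsilon: gained ['K534C', 'I788Q'] -> total ['I788Q', 'K534C']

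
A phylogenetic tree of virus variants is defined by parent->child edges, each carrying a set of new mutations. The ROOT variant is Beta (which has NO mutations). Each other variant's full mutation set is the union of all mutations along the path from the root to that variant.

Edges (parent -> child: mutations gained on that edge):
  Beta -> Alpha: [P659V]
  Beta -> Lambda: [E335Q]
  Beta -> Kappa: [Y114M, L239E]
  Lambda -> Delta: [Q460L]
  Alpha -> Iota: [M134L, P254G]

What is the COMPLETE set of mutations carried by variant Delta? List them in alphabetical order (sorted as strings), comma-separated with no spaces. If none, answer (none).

At Beta: gained [] -> total []
At Lambda: gained ['E335Q'] -> total ['E335Q']
At Delta: gained ['Q460L'] -> total ['E335Q', 'Q460L']

Answer: E335Q,Q460L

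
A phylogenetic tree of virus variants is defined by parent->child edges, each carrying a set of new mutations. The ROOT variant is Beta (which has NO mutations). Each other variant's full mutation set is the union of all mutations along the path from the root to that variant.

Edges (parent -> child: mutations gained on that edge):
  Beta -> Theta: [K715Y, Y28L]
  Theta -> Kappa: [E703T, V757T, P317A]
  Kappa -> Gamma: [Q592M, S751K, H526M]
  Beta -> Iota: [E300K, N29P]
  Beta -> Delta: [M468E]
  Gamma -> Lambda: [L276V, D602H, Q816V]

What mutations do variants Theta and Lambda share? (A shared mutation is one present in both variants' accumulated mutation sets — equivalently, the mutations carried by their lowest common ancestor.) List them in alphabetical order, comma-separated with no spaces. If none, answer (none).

Accumulating mutations along path to Theta:
  At Beta: gained [] -> total []
  At Theta: gained ['K715Y', 'Y28L'] -> total ['K715Y', 'Y28L']
Mutations(Theta) = ['K715Y', 'Y28L']
Accumulating mutations along path to Lambda:
  At Beta: gained [] -> total []
  At Theta: gained ['K715Y', 'Y28L'] -> total ['K715Y', 'Y28L']
  At Kappa: gained ['E703T', 'V757T', 'P317A'] -> total ['E703T', 'K715Y', 'P317A', 'V757T', 'Y28L']
  At Gamma: gained ['Q592M', 'S751K', 'H526M'] -> total ['E703T', 'H526M', 'K715Y', 'P317A', 'Q592M', 'S751K', 'V757T', 'Y28L']
  At Lambda: gained ['L276V', 'D602H', 'Q816V'] -> total ['D602H', 'E703T', 'H526M', 'K715Y', 'L276V', 'P317A', 'Q592M', 'Q816V', 'S751K', 'V757T', 'Y28L']
Mutations(Lambda) = ['D602H', 'E703T', 'H526M', 'K715Y', 'L276V', 'P317A', 'Q592M', 'Q816V', 'S751K', 'V757T', 'Y28L']
Intersection: ['K715Y', 'Y28L'] ∩ ['D602H', 'E703T', 'H526M', 'K715Y', 'L276V', 'P317A', 'Q592M', 'Q816V', 'S751K', 'V757T', 'Y28L'] = ['K715Y', 'Y28L']

Answer: K715Y,Y28L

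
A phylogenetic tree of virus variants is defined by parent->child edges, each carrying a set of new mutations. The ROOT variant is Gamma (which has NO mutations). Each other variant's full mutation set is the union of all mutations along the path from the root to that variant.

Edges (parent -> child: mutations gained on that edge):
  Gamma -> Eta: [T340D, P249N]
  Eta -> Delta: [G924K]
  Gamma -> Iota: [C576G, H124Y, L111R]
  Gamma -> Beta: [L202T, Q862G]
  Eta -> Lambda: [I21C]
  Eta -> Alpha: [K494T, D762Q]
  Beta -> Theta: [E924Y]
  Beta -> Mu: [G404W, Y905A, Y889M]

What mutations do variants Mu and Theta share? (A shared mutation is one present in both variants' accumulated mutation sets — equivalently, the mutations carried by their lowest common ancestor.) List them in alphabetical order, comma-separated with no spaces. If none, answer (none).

Answer: L202T,Q862G

Derivation:
Accumulating mutations along path to Mu:
  At Gamma: gained [] -> total []
  At Beta: gained ['L202T', 'Q862G'] -> total ['L202T', 'Q862G']
  At Mu: gained ['G404W', 'Y905A', 'Y889M'] -> total ['G404W', 'L202T', 'Q862G', 'Y889M', 'Y905A']
Mutations(Mu) = ['G404W', 'L202T', 'Q862G', 'Y889M', 'Y905A']
Accumulating mutations along path to Theta:
  At Gamma: gained [] -> total []
  At Beta: gained ['L202T', 'Q862G'] -> total ['L202T', 'Q862G']
  At Theta: gained ['E924Y'] -> total ['E924Y', 'L202T', 'Q862G']
Mutations(Theta) = ['E924Y', 'L202T', 'Q862G']
Intersection: ['G404W', 'L202T', 'Q862G', 'Y889M', 'Y905A'] ∩ ['E924Y', 'L202T', 'Q862G'] = ['L202T', 'Q862G']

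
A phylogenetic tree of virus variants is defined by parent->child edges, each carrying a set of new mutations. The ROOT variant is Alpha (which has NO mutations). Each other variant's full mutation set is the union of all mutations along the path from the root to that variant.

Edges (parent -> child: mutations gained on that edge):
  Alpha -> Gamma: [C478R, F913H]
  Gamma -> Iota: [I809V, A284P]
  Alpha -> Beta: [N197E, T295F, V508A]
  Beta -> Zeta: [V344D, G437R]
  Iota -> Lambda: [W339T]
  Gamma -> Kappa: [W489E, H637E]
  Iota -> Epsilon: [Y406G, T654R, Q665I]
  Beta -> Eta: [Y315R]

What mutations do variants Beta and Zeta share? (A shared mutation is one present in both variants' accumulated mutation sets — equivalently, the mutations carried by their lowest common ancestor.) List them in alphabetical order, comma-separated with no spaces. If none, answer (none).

Answer: N197E,T295F,V508A

Derivation:
Accumulating mutations along path to Beta:
  At Alpha: gained [] -> total []
  At Beta: gained ['N197E', 'T295F', 'V508A'] -> total ['N197E', 'T295F', 'V508A']
Mutations(Beta) = ['N197E', 'T295F', 'V508A']
Accumulating mutations along path to Zeta:
  At Alpha: gained [] -> total []
  At Beta: gained ['N197E', 'T295F', 'V508A'] -> total ['N197E', 'T295F', 'V508A']
  At Zeta: gained ['V344D', 'G437R'] -> total ['G437R', 'N197E', 'T295F', 'V344D', 'V508A']
Mutations(Zeta) = ['G437R', 'N197E', 'T295F', 'V344D', 'V508A']
Intersection: ['N197E', 'T295F', 'V508A'] ∩ ['G437R', 'N197E', 'T295F', 'V344D', 'V508A'] = ['N197E', 'T295F', 'V508A']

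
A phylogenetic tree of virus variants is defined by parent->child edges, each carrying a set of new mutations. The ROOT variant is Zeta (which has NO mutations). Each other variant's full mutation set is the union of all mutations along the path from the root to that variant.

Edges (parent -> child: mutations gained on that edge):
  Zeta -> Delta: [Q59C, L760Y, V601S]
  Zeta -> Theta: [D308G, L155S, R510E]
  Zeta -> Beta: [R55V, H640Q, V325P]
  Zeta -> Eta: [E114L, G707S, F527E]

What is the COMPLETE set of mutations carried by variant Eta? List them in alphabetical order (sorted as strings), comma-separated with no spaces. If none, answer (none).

At Zeta: gained [] -> total []
At Eta: gained ['E114L', 'G707S', 'F527E'] -> total ['E114L', 'F527E', 'G707S']

Answer: E114L,F527E,G707S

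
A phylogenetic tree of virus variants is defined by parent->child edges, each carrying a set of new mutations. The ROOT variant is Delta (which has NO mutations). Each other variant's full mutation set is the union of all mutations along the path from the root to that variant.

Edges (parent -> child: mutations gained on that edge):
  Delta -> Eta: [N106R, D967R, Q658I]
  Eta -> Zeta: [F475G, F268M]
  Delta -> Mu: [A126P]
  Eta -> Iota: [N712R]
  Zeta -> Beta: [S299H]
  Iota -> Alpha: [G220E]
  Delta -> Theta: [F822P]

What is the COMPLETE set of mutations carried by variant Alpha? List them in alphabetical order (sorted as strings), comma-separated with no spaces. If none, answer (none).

Answer: D967R,G220E,N106R,N712R,Q658I

Derivation:
At Delta: gained [] -> total []
At Eta: gained ['N106R', 'D967R', 'Q658I'] -> total ['D967R', 'N106R', 'Q658I']
At Iota: gained ['N712R'] -> total ['D967R', 'N106R', 'N712R', 'Q658I']
At Alpha: gained ['G220E'] -> total ['D967R', 'G220E', 'N106R', 'N712R', 'Q658I']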